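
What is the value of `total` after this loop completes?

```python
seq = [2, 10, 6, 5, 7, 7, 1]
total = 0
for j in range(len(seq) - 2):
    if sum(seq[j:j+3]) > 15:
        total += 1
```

Count windows with sum > 15
`total` takes the values: 0 → 1 → 2 → 3 → 4

Answer: 4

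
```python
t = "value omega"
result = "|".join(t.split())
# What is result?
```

Trace:
`t = "value omega"` → t = 'value omega'
`result = "|".join(t.split())` → result = 'value|omega'
So result = 'value|omega'

Answer: 'value|omega'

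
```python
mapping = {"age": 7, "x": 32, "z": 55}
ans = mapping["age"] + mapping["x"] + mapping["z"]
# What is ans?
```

Trace:
`mapping = {"age": 7, "x": 32, "z": 55}` → mapping = {'age': 7, 'x': 32, 'z': 55}
`ans = mapping["age"] + mapping["x"] + mapping["z"]` → ans = 94
So ans = 94

Answer: 94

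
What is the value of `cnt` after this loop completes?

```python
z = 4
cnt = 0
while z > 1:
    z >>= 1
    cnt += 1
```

Count right shifts until 1
`cnt` takes the values: 0 → 1 → 2

Answer: 2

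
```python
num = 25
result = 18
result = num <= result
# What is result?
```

Trace:
`num = 25` → num = 25
`result = 18` → result = 18
`result = num <= result` → result = False
So result = False

Answer: False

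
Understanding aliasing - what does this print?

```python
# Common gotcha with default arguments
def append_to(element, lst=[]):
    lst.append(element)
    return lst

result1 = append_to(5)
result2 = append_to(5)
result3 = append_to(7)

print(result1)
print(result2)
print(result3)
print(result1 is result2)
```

Key concept: mutable default argument gotcha.
Step by step:
`result1 = append_to(5)` → result1 = [5]
`result2 = append_to(5)` → result1 = [5, 5] (same object as result2); result2 = [5, 5] (same object as result1)
`result3 = append_to(7)` → result1 = [5, 5, 7] (same object as result2, result3); result2 = [5, 5, 7] (same object as result1, result3); result3 = [5, 5, 7] (same object as result1, result2)
`print(result1)` → prints [5, 5, 7]
`print(result2)` → prints [5, 5, 7]
`print(result3)` → prints [5, 5, 7]
`print(result1 is result2)` → prints True

Answer:
[5, 5, 7]
[5, 5, 7]
[5, 5, 7]
True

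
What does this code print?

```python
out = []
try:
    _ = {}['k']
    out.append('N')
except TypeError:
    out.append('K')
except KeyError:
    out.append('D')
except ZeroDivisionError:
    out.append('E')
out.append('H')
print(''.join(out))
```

Execution trace: 'D' (except KeyError) → 'H' (after the try/except). Output: DH

Answer: DH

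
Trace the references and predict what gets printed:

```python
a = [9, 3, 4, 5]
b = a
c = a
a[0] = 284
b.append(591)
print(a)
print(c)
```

Key concept: multiple aliases.
Step by step:
`a = [9, 3, 4, 5]` → a = [9, 3, 4, 5]
`b = a` → b = [9, 3, 4, 5] (same object as a)
`c = a` → c = [9, 3, 4, 5] (same object as a, b)
`a[0] = 284` → a = [284, 3, 4, 5] (same object as b, c); b = [284, 3, 4, 5] (same object as a, c); c = [284, 3, 4, 5] (same object as a, b)
`b.append(591)` → a = [284, 3, 4, 5, 591] (same object as b, c); b = [284, 3, 4, 5, 591] (same object as a, c); c = [284, 3, 4, 5, 591] (same object as a, b)
`print(a)` → prints [284, 3, 4, 5, 591]
`print(c)` → prints [284, 3, 4, 5, 591]

Answer:
[284, 3, 4, 5, 591]
[284, 3, 4, 5, 591]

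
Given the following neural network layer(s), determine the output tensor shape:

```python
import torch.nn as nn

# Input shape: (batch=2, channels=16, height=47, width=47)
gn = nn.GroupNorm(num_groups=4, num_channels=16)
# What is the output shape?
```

Input: (2, 16, 47, 47) -> Output: (2, 16, 47, 47)

Answer: (2, 16, 47, 47)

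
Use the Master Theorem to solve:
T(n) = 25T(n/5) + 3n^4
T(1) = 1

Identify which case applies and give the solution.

a=25, b=5, f(n)=3n^4. log_5(25) = 2. Since c=4 > 2 and the regularity condition holds (25(n/5)^4 = (25/5^4)n^4 with 25/5^4 < 1), Case 3 applies: T(n) = Θ(f(n)) = O(n^4).

Answer: O(n^4) - Case 3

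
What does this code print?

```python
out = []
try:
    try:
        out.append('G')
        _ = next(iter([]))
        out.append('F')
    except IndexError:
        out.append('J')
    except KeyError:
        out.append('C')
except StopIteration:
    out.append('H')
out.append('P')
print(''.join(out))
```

Execution trace: 'G' (inner try body) → 'H' (outer except StopIteration) → 'P' (after the try/except). Output: GHP

Answer: GHP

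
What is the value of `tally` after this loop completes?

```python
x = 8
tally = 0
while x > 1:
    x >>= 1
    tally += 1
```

Count right shifts until 1
`tally` takes the values: 0 → 1 → 2 → 3

Answer: 3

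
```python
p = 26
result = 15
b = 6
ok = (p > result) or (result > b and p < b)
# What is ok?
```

Trace:
`p = 26` → p = 26
`result = 15` → result = 15
`b = 6` → b = 6
`ok = (p > result) or (result > b and p < b)` → ok = True
So ok = True

Answer: True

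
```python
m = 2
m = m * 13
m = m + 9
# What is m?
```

Trace:
`m = 2` → m = 2
`m = m * 13` → m = 26
`m = m + 9` → m = 35
So m = 35

Answer: 35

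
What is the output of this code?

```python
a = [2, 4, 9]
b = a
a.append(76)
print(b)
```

Key concept: basic list aliasing.
Step by step:
`a = [2, 4, 9]` → a = [2, 4, 9]
`b = a` → b = [2, 4, 9] (same object as a)
`a.append(76)` → a = [2, 4, 9, 76] (same object as b); b = [2, 4, 9, 76] (same object as a)
`print(b)` → prints [2, 4, 9, 76]

Answer: [2, 4, 9, 76]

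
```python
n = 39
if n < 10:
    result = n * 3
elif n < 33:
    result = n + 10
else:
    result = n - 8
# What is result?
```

Trace:
`n = 39` → n = 39
`if n < 10: ...` → n < 10 is False, n < 33 is False, take else branch → result = 31
So result = 31

Answer: 31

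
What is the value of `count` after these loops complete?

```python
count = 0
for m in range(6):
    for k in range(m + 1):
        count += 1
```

Triangle: 1 + 2 + ... + 6
`count` takes the values: 0 → 1 → 2 → 3 → 4 → 5 → 6 → 7 → 8 → 9 → 10 → 11 → 12 → 13 → 14 → 15 → 16 → 17 → 18 → 19 → 20 → 21

Answer: 21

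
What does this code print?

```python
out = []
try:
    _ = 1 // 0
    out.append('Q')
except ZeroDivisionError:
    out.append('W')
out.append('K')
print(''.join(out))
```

Execution trace: 'W' (except ZeroDivisionError) → 'K' (after the try/except). Output: WK

Answer: WK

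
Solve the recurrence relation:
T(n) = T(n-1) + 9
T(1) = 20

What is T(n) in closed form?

Unrolling: T(n) = T(1) + 9·(n-1) = 20 + 9(n-1) = 9n + 11.

Answer: T(n) = 9n + 11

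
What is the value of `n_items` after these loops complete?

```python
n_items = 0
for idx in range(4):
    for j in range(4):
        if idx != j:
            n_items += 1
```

4² - 4 (exclude diagonal)
`n_items` takes the values: 0 → 1 → 2 → 3 → 4 → 5 → 6 → 7 → 8 → 9 → 10 → 11 → 12

Answer: 12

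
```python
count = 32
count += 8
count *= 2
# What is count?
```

Trace:
`count = 32` → count = 32
`count += 8` → count = 40
`count *= 2` → count = 80
So count = 80

Answer: 80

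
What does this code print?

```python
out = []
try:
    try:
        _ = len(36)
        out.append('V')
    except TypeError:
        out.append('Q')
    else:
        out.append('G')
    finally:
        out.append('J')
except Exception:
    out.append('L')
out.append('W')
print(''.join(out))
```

Execution trace: 'Q' (inner except TypeError) → 'J' (inner finally) → 'W' (after the try/except). Output: QJW

Answer: QJW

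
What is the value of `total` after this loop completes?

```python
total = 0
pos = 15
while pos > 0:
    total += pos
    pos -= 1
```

Sum 15 down to 1
`total` takes the values: 0 → 15 → 29 → 42 → 54 → 65 → 75 → 84 → 92 → 99 → 105 → 110 → 114 → 117 → 119 → 120

Answer: 120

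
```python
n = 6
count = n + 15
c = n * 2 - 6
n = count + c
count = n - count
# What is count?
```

Trace:
`n = 6` → n = 6
`count = n + 15` → count = 21
`c = n * 2 - 6` → c = 6
`n = count + c` → n = 27
`count = n - count` → count = 6
So count = 6

Answer: 6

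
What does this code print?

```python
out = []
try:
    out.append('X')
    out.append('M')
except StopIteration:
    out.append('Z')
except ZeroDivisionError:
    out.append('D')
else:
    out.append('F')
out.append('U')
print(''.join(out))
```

Execution trace: 'X' (try body) → 'M' (try body, no exception) → 'F' (else) → 'U' (after the try/except). Output: XMFU

Answer: XMFU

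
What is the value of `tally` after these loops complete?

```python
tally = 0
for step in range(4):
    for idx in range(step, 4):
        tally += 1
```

Upper triangle: 4 + 3 + ... + 1
`tally` takes the values: 0 → 1 → 2 → 3 → 4 → 5 → 6 → 7 → 8 → 9 → 10

Answer: 10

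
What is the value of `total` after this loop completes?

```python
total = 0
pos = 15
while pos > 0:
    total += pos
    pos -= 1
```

Sum 15 down to 1
`total` takes the values: 0 → 15 → 29 → 42 → 54 → 65 → 75 → 84 → 92 → 99 → 105 → 110 → 114 → 117 → 119 → 120

Answer: 120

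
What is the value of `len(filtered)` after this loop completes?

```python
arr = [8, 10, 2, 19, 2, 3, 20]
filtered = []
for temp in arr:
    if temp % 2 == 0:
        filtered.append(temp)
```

Count even numbers in [8, 10, 2, 19, 2, 3, 20]
`filtered` takes the values: [] → [8] → [8, 10] → [8, 10, 2] → [8, 10, 2, 2] → [8, 10, 2, 2, 20]
So `len(filtered)` = 5

Answer: 5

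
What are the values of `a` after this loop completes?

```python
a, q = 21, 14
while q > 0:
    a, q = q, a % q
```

GCD of 21 and 14
`a` takes the values: 21 → 14 → 7

Answer: 7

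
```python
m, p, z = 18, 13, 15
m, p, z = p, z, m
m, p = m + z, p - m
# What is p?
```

Trace:
`m, p, z = 18, 13, 15` → m = 18; p = 13; z = 15
`m, p, z = p, z, m` → m = 13; p = 15; z = 18
`m, p = m + z, p - m` → m = 31; p = 2
So p = 2

Answer: 2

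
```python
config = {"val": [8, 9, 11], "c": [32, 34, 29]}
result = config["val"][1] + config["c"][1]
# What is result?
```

Trace:
`config = {"val": [8, 9, 11], "c": [32, 34, 29]}` → config = {'val': [8, 9, 11], 'c': [32, 34, 29]}
`result = config["val"][1] + config["c"][1]` → result = 43
So result = 43

Answer: 43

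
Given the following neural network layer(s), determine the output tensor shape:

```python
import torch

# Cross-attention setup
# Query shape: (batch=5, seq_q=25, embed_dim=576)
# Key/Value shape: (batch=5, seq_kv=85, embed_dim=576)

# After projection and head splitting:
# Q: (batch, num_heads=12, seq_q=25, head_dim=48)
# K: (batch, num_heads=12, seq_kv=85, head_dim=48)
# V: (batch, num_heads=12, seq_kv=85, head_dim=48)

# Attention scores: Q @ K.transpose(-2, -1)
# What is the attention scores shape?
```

Input: (5, 25, 576) -> Output: (5, 12, 25, 85)

Answer: (5, 12, 25, 85)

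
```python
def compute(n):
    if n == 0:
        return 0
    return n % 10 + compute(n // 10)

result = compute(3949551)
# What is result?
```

Sum of digits of 3949551: 1 + 5 + 5 + 9 + 4 + 9 + 3 = 36

Answer: 36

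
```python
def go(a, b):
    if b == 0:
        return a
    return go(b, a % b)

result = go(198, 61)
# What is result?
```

go(198, 61) -> go(61, 15) -> go(15, 1) -> go(1, 0) -> 1

Answer: 1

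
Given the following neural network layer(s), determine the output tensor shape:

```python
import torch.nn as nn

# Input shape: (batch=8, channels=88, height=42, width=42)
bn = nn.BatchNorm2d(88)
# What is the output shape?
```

Input: (8, 88, 42, 42) -> Output: (8, 88, 42, 42)

Answer: (8, 88, 42, 42)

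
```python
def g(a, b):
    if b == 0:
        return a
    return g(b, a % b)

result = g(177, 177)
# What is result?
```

g(177, 177) -> g(177, 0) -> 177

Answer: 177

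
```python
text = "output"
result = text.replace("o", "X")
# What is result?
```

Trace:
`text = "output"` → text = 'output'
`result = text.replace("o", "X")` → result = 'Xutput'
So result = 'Xutput'

Answer: 'Xutput'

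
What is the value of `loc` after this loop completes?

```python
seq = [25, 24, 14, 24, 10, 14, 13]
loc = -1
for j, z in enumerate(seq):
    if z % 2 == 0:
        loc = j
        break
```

First even number index in [25, 24, 14, 24, 10, 14, 13]
`loc` takes the values: -1 → 1

Answer: 1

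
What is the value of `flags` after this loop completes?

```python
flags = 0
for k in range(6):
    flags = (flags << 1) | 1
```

Build 6 consecutive 1-bits: 0b111111
`flags` takes the values: 0 → 1 → 3 → 7 → 15 → 31 → 63

Answer: 63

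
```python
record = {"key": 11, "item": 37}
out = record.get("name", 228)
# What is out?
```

Trace:
`record = {"key": 11, "item": 37}` → record = {'key': 11, 'item': 37}
`out = record.get("name", 228)` → out = 228
So out = 228

Answer: 228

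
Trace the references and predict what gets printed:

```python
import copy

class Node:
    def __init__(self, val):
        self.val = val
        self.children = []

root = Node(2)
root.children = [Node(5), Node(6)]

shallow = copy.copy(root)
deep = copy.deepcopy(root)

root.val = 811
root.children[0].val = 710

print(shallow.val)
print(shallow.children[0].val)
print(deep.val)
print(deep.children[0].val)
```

Key concept: deep copy with custom objects.
Step by step:
`root = Node(2)` → root = Node(val=2, children=[])
`root.children = [Node(5), Node(6)]` → root = Node(val=2, children=[Node(val=5, children=[]), Node(val=6, children=[])])
`shallow = copy.copy(root)` → shallow = Node(val=2, children=[Node(val=5, children=[]), Node(val=6, children=[])])
`deep = copy.deepcopy(root)` → deep = Node(val=2, children=[Node(val=5, children=[]), Node(val=6, children=[])])
`root.val = 811` → root = Node(val=811, children=[Node(val=5, children=[]), Node(val=6, children=[])])
`root.children[0].val = 710` → root = Node(val=811, children=[Node(val=710, children=[]), Node(val=6, children=[])]); shallow = Node(val=2, children=[Node(val=710, children=[]), Node(val=6, children=[])])
`print(shallow.val)` → prints 2
`print(shallow.children[0].val)` → prints 710
`print(deep.val)` → prints 2
`print(deep.children[0].val)` → prints 5

Answer:
2
710
2
5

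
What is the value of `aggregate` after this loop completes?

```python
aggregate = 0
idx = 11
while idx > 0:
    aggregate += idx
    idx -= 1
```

Sum 11 down to 1
`aggregate` takes the values: 0 → 11 → 21 → 30 → 38 → 45 → 51 → 56 → 60 → 63 → 65 → 66

Answer: 66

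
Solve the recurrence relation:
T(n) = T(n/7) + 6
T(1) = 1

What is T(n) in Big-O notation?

Each step divides n by 7 and adds 6. After log_7(n) steps we reach T(1)=1. So T(n) = 6·log_7(n) + 1 = O(log n).

Answer: O(log n)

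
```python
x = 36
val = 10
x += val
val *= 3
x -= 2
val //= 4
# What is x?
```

Trace:
`x = 36` → x = 36
`val = 10` → val = 10
`x += val` → x = 46
`val *= 3` → val = 30
`x -= 2` → x = 44
`val //= 4` → val = 7
So x = 44

Answer: 44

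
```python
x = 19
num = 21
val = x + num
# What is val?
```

Trace:
`x = 19` → x = 19
`num = 21` → num = 21
`val = x + num` → val = 40
So val = 40

Answer: 40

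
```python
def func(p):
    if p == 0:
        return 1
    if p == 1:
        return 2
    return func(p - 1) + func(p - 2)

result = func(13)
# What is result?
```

Build up from base cases: func(0)=1, func(1)=2, func(2)=3, func(3)=5, func(4)=8, func(5)=13, func(6)=21, ..., func(13)=610

Answer: 610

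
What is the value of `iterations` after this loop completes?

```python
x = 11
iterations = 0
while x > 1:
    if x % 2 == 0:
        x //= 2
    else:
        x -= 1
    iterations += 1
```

Steps to reduce 11 to 1
`iterations` takes the values: 0 → 1 → 2 → 3 → 4 → 5

Answer: 5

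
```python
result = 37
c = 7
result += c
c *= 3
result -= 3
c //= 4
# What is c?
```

Trace:
`result = 37` → result = 37
`c = 7` → c = 7
`result += c` → result = 44
`c *= 3` → c = 21
`result -= 3` → result = 41
`c //= 4` → c = 5
So c = 5

Answer: 5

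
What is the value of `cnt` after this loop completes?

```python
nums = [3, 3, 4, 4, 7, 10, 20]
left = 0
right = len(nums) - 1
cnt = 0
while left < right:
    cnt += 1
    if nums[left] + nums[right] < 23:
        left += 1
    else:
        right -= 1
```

Steps to find pair summing to 23
`cnt` takes the values: 0 → 1 → 2 → 3 → 4 → 5 → 6

Answer: 6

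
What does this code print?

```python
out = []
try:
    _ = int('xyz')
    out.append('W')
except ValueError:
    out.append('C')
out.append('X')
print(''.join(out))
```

Execution trace: 'C' (except ValueError) → 'X' (after the try/except). Output: CX

Answer: CX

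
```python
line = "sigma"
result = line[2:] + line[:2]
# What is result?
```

Trace:
`line = "sigma"` → line = 'sigma'
`result = line[2:] + line[:2]` → result = 'gmasi'
So result = 'gmasi'

Answer: 'gmasi'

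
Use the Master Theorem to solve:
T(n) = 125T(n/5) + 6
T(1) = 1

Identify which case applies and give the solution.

a=125, b=5, f(n)=6. log_5(125) = 3. Since c=0 < 3, Case 1 applies: T(n) = Θ(n^log_b(a)) = O(n^3).

Answer: O(n^3) - Case 1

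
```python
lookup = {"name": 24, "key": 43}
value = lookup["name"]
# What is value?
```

Trace:
`lookup = {"name": 24, "key": 43}` → lookup = {'name': 24, 'key': 43}
`value = lookup["name"]` → value = 24
So value = 24

Answer: 24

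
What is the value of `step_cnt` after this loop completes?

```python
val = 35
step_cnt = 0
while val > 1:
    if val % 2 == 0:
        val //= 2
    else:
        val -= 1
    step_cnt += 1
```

Steps to reduce 35 to 1
`step_cnt` takes the values: 0 → 1 → 2 → 3 → 4 → 5 → 6 → 7

Answer: 7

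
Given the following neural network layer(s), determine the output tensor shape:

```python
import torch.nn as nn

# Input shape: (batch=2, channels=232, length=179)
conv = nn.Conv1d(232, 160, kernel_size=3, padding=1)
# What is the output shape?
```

Input: (2, 232, 179) -> Output: (2, 160, 179)

Answer: (2, 160, 179)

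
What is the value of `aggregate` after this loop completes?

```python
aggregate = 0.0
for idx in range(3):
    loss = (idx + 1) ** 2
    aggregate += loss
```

Sum of squared losses 1² + 2² + ... + 3²
`aggregate` takes the values: 0.0 → 1.0 → 5.0 → 14.0

Answer: 14.0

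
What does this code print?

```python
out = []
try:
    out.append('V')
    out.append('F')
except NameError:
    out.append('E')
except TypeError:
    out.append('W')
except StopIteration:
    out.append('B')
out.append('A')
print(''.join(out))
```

Execution trace: 'V' (try body) → 'F' (try body, no exception) → 'A' (after the try/except). Output: VFA

Answer: VFA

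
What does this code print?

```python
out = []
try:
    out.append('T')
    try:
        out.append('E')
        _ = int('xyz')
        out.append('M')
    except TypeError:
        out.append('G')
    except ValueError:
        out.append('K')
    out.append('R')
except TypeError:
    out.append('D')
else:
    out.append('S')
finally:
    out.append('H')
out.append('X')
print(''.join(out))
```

Execution trace: 'T' (try body) → 'E' (inner try body) → 'K' (inner except ValueError) → 'R' (try body, no exception) → 'S' (else) → 'H' (finally) → 'X' (after the try/except). Output: TEKRSHX

Answer: TEKRSHX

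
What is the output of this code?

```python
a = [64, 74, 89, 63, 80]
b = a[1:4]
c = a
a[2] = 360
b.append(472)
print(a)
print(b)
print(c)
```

Key concept: slice vs alias.
Step by step:
`a = [64, 74, 89, 63, 80]` → a = [64, 74, 89, 63, 80]
`b = a[1:4]` → b = [74, 89, 63]
`c = a` → c = [64, 74, 89, 63, 80] (same object as a)
`a[2] = 360` → a = [64, 74, 360, 63, 80] (same object as c); c = [64, 74, 360, 63, 80] (same object as a)
`b.append(472)` → b = [74, 89, 63, 472]
`print(a)` → prints [64, 74, 360, 63, 80]
`print(b)` → prints [74, 89, 63, 472]
`print(c)` → prints [64, 74, 360, 63, 80]

Answer:
[64, 74, 360, 63, 80]
[74, 89, 63, 472]
[64, 74, 360, 63, 80]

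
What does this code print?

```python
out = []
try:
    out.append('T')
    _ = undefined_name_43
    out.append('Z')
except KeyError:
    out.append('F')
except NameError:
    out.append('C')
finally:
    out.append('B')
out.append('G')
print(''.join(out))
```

Execution trace: 'T' (try body) → 'C' (except NameError) → 'B' (finally) → 'G' (after the try/except). Output: TCBG

Answer: TCBG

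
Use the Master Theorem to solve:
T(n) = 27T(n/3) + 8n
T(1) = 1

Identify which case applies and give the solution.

a=27, b=3, f(n)=8n. log_3(27) = 3. Since c=1 < 3, Case 1 applies: T(n) = Θ(n^log_b(a)) = O(n^3).

Answer: O(n^3) - Case 1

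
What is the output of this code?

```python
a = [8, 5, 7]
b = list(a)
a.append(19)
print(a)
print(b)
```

Key concept: list() constructor creates copy.
Step by step:
`a = [8, 5, 7]` → a = [8, 5, 7]
`b = list(a)` → b = [8, 5, 7]
`a.append(19)` → a = [8, 5, 7, 19]
`print(a)` → prints [8, 5, 7, 19]
`print(b)` → prints [8, 5, 7]

Answer:
[8, 5, 7, 19]
[8, 5, 7]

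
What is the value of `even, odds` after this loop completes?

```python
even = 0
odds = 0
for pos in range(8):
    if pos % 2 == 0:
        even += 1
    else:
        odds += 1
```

Count evens and odds in range(8)
`even, odds` takes the values: (0, 0) → (1, 0) → (1, 1) → (2, 1) → (2, 2) → (3, 2) → (3, 3) → (4, 3) → (4, 4)

Answer: 4, 4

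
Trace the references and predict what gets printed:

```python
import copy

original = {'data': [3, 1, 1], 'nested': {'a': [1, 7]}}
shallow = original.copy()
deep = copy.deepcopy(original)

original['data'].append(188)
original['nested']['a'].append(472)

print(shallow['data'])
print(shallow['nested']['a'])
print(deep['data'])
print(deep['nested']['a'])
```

Key concept: comparing shallow vs deep copy.
Step by step:
`original = {'data': [3, 1, 1], 'nested': {'a': [1, 7]}}` → original = {'data': [3, 1, 1], 'nested': {'a': [1, 7]}}
`shallow = original.copy()` → shallow = {'data': [3, 1, 1], 'nested': {'a': [1, 7]}}
`deep = copy.deepcopy(original)` → deep = {'data': [3, 1, 1], 'nested': {'a': [1, 7]}}
`original['data'].append(188)` → original = {'data': [3, 1, 1, 188], 'nested': {'a': [1, 7]}}; shallow = {'data': [3, 1, 1, 188], 'nested': {'a': [1, 7]}}
`original['nested']['a'].append(472)` → original = {'data': [3, 1, 1, 188], 'nested': {'a': [1, 7, 472]}}; shallow = {'data': [3, 1, 1, 188], 'nested': {'a': [1, 7, 472]}}
`print(shallow['data'])` → prints [3, 1, 1, 188]
`print(shallow['nested']['a'])` → prints [1, 7, 472]
`print(deep['data'])` → prints [3, 1, 1]
`print(deep['nested']['a'])` → prints [1, 7]

Answer:
[3, 1, 1, 188]
[1, 7, 472]
[3, 1, 1]
[1, 7]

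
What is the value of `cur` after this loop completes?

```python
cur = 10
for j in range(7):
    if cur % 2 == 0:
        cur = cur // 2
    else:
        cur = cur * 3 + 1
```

Collatz-style transformation from 10
`cur` takes the values: 10 → 5 → 16 → 8 → 4 → 2 → 1 → 4

Answer: 4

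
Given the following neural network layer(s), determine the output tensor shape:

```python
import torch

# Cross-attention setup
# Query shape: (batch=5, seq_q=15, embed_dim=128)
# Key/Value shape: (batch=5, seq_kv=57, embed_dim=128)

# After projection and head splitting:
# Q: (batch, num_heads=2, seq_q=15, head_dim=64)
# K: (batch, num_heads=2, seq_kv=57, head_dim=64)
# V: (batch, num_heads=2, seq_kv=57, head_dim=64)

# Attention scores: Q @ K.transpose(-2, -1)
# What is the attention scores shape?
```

Input: (5, 15, 128) -> Output: (5, 2, 15, 57)

Answer: (5, 2, 15, 57)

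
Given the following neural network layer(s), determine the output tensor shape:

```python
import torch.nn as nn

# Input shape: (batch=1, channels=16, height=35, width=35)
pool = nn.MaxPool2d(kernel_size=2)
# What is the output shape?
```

Input: (1, 16, 35, 35) -> Output: (1, 16, 17, 17)

Answer: (1, 16, 17, 17)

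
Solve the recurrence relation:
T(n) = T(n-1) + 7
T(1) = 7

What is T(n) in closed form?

Unrolling: T(n) = T(1) + 7·(n-1) = 7 + 7(n-1) = 7n.

Answer: T(n) = 7n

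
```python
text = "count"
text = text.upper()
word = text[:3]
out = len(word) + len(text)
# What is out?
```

Trace:
`text = "count"` → text = 'count'
`text = text.upper()` → text = 'COUNT'
`word = text[:3]` → word = 'COU'
`out = len(word) + len(text)` → out = 8
So out = 8

Answer: 8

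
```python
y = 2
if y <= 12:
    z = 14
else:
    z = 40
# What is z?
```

Trace:
`y = 2` → y = 2
`if y <= 12: ...` → y <= 12 is True → z = 14
So z = 14

Answer: 14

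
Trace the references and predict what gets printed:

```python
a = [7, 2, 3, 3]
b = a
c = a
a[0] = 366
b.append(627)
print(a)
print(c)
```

Key concept: multiple aliases.
Step by step:
`a = [7, 2, 3, 3]` → a = [7, 2, 3, 3]
`b = a` → b = [7, 2, 3, 3] (same object as a)
`c = a` → c = [7, 2, 3, 3] (same object as a, b)
`a[0] = 366` → a = [366, 2, 3, 3] (same object as b, c); b = [366, 2, 3, 3] (same object as a, c); c = [366, 2, 3, 3] (same object as a, b)
`b.append(627)` → a = [366, 2, 3, 3, 627] (same object as b, c); b = [366, 2, 3, 3, 627] (same object as a, c); c = [366, 2, 3, 3, 627] (same object as a, b)
`print(a)` → prints [366, 2, 3, 3, 627]
`print(c)` → prints [366, 2, 3, 3, 627]

Answer:
[366, 2, 3, 3, 627]
[366, 2, 3, 3, 627]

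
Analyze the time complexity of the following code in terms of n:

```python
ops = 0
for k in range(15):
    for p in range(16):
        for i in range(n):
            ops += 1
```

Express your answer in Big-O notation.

Each loop level contributes: 1 × 1 × n. Multiplying the contributions gives O(n).

Answer: O(n)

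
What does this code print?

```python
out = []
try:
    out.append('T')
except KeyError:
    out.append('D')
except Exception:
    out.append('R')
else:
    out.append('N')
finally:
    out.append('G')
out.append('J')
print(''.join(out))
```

Execution trace: 'T' (try body, no exception) → 'N' (else) → 'G' (finally) → 'J' (after the try/except). Output: TNGJ

Answer: TNGJ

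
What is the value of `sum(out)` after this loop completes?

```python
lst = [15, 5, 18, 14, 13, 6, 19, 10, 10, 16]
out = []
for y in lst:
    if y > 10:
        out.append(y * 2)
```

Sum of doubled values > 10
`out` takes the values: [] → [30] → [30, 36] → [30, 36, 28] → [30, 36, 28, 26] → [30, 36, 28, 26, 38] → [30, 36, 28, 26, 38, 32]
So `sum(out)` = 190

Answer: 190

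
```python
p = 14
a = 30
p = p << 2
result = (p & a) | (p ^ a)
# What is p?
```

Trace:
`p = 14` → p = 14
`a = 30` → a = 30
`p = p << 2` → p = 56
`result = (p & a) | (p ^ a)` → result = 62
So p = 56

Answer: 56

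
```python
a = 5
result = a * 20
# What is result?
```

Trace:
`a = 5` → a = 5
`result = a * 20` → result = 100
So result = 100

Answer: 100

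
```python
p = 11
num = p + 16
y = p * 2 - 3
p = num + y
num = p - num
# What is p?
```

Trace:
`p = 11` → p = 11
`num = p + 16` → num = 27
`y = p * 2 - 3` → y = 19
`p = num + y` → p = 46
`num = p - num` → num = 19
So p = 46

Answer: 46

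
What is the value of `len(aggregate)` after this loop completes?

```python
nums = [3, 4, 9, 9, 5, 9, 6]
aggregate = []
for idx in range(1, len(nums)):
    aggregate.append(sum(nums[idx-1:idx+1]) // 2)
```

Number of 2-element averages
`aggregate` takes the values: [] → [3] → [3, 6] → [3, 6, 9] → [3, 6, 9, 7] → [3, 6, 9, 7, 7] → [3, 6, 9, 7, 7, 7]
So `len(aggregate)` = 6

Answer: 6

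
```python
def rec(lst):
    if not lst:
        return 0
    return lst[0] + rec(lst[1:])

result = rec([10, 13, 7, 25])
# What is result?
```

10 + 13 + 7 + 25 + 0 = 55

Answer: 55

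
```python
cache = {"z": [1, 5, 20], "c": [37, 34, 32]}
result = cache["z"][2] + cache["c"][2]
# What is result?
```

Trace:
`cache = {"z": [1, 5, 20], "c": [37, 34, 32]}` → cache = {'z': [1, 5, 20], 'c': [37, 34, 32]}
`result = cache["z"][2] + cache["c"][2]` → result = 52
So result = 52

Answer: 52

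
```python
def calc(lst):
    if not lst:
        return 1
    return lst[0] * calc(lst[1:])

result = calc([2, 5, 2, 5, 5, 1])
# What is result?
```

Product over [2, 5, 2, 5, 5, 1] = 2 * 5 * 2 * 5 * 5 * 1 = 500

Answer: 500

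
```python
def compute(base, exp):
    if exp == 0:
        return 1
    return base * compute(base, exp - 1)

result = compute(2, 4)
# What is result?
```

compute(2, 4) = 2 * 2 * 2 * 2 = 16

Answer: 16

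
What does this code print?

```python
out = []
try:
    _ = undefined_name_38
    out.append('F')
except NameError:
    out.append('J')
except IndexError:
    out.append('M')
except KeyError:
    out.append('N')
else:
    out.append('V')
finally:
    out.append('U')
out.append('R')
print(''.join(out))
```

Execution trace: 'J' (except NameError) → 'U' (finally) → 'R' (after the try/except). Output: JUR

Answer: JUR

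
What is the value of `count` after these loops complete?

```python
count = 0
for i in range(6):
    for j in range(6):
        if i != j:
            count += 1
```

6² - 6 (exclude diagonal)
`count` takes the values: 0 → 1 → 2 → 3 → 4 → 5 → 6 → 7 → 8 → 9 → 10 → 11 → 12 → 13 → 14 → 15 → 16 → 17 → 18 → 19 → 20 → 21 → 22 → 23 → 24 → 25 → 26 → 27 → 28 → 29 → 30

Answer: 30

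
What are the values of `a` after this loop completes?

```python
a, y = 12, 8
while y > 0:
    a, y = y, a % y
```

GCD of 12 and 8
`a` takes the values: 12 → 8 → 4

Answer: 4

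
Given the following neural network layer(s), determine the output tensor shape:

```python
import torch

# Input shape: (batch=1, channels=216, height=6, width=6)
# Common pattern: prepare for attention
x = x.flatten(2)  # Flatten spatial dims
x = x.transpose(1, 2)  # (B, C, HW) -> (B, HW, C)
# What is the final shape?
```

Input: (1, 216, 6, 6) -> after flatten(2): (1, 216, 36) -> Output: (1, 36, 216)

Answer: (1, 36, 216)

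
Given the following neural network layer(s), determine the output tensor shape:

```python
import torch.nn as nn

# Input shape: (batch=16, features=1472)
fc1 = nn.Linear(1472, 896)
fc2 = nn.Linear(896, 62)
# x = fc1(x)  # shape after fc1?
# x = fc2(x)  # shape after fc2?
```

Input: (16, 1472) -> after fc1: (16, 896) -> Output: (16, 62)

Answer: (16, 62)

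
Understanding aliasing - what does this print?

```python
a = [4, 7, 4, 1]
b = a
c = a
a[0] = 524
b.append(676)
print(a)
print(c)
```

Key concept: multiple aliases.
Step by step:
`a = [4, 7, 4, 1]` → a = [4, 7, 4, 1]
`b = a` → b = [4, 7, 4, 1] (same object as a)
`c = a` → c = [4, 7, 4, 1] (same object as a, b)
`a[0] = 524` → a = [524, 7, 4, 1] (same object as b, c); b = [524, 7, 4, 1] (same object as a, c); c = [524, 7, 4, 1] (same object as a, b)
`b.append(676)` → a = [524, 7, 4, 1, 676] (same object as b, c); b = [524, 7, 4, 1, 676] (same object as a, c); c = [524, 7, 4, 1, 676] (same object as a, b)
`print(a)` → prints [524, 7, 4, 1, 676]
`print(c)` → prints [524, 7, 4, 1, 676]

Answer:
[524, 7, 4, 1, 676]
[524, 7, 4, 1, 676]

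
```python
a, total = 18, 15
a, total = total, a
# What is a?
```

Trace:
`a, total = 18, 15` → a = 18; total = 15
`a, total = total, a` → a = 15; total = 18
So a = 15

Answer: 15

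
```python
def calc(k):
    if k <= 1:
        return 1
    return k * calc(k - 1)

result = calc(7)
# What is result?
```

calc(7) = 7 * 6 * 5 * 4 * 3 * 2 * 1 = 5040

Answer: 5040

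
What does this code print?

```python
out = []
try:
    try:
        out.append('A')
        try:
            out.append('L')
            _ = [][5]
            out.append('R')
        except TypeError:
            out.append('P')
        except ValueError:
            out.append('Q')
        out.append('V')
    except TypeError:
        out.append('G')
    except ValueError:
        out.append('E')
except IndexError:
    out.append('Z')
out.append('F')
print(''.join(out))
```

Execution trace: 'A' (try body) → 'L' (inner try body) → 'Z' (outer except IndexError) → 'F' (after the try/except). Output: ALZF

Answer: ALZF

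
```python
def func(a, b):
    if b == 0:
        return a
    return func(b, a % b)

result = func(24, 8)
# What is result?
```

func(24, 8) -> func(8, 0) -> 8

Answer: 8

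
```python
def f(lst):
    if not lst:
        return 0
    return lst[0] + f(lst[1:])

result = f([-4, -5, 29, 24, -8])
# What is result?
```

(-4) + (-5) + 29 + 24 + (-8) + 0 = 36

Answer: 36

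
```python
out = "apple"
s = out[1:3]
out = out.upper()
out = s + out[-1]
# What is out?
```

Trace:
`out = "apple"` → out = 'apple'
`s = out[1:3]` → s = 'pp'
`out = out.upper()` → out = 'APPLE'
`out = s + out[-1]` → out = 'ppE'
So out = 'ppE'

Answer: 'ppE'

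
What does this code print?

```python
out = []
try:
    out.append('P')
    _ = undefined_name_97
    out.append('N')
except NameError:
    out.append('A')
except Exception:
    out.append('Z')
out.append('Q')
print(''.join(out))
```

Execution trace: 'P' (try body) → 'A' (except NameError) → 'Q' (after the try/except). Output: PAQ

Answer: PAQ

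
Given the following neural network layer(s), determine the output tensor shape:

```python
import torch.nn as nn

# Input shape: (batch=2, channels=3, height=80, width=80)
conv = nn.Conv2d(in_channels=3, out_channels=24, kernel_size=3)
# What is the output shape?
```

Input: (2, 3, 80, 80) -> Output: (2, 24, 78, 78)

Answer: (2, 24, 78, 78)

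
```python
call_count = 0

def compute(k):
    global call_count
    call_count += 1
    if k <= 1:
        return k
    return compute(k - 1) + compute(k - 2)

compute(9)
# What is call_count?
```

Calls(k) = 1 + Calls(k-1) + Calls(k-2); Calls(0)=Calls(1)=1. For k=9 this gives 109.

Answer: 109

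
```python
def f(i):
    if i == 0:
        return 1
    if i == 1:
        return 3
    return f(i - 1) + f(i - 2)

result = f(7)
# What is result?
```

Build up from base cases: f(0)=1, f(1)=3, f(2)=4, f(3)=7, f(4)=11, f(5)=18, f(6)=29, ..., f(7)=47

Answer: 47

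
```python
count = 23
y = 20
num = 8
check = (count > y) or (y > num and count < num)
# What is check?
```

Trace:
`count = 23` → count = 23
`y = 20` → y = 20
`num = 8` → num = 8
`check = (count > y) or (y > num and count < num)` → check = True
So check = True

Answer: True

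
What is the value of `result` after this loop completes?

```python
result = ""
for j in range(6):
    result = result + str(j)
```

Concatenate digits 0 to 5
`result` takes the values: "" → "0" → "01" → "012" → "0123" → "01234" → "012345"

Answer: "012345"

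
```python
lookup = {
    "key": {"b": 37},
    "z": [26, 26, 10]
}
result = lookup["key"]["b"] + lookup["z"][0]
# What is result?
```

Trace:
`lookup = { ...` → lookup = {'key': {'b': 37}, 'z': [26, 26, 10]}
`result = lookup["key"]["b"] + lookup["z"][0]` → result = 63
So result = 63

Answer: 63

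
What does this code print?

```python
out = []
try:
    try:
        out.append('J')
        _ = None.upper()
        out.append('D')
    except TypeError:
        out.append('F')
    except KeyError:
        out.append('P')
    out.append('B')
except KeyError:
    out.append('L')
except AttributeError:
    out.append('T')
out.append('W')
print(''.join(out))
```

Execution trace: 'J' (inner try body) → 'T' (except AttributeError) → 'W' (after the try/except). Output: JTW

Answer: JTW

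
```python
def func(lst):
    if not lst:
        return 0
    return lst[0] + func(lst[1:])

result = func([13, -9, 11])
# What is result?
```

13 + (-9) + 11 + 0 = 15

Answer: 15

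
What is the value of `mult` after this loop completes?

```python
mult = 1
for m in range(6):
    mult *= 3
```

3^6 = 729
`mult` takes the values: 1 → 3 → 9 → 27 → 81 → 243 → 729

Answer: 729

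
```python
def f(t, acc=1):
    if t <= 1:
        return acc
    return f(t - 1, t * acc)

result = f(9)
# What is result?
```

Accumulator trace (n, acc): (9, 1) -> (8, 9) -> (7, 72) -> (6, 504) -> (5, 3024) -> (4, 15120) -> (3, 60480) -> (2, 181440) -> (1, 362880) -> return 362880

Answer: 362880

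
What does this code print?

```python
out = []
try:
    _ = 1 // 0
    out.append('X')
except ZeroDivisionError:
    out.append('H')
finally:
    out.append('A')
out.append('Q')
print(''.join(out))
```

Execution trace: 'H' (except ZeroDivisionError) → 'A' (finally) → 'Q' (after the try/except). Output: HAQ

Answer: HAQ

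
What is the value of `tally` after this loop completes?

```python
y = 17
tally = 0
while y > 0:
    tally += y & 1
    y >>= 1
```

Count set bits in 17 (binary: 0b10001)
`tally` takes the values: 0 → 1 → 2

Answer: 2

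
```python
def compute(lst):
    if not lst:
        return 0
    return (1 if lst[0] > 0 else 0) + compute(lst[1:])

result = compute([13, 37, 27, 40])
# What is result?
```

Count of positive elements in [13, 37, 27, 40] = 4

Answer: 4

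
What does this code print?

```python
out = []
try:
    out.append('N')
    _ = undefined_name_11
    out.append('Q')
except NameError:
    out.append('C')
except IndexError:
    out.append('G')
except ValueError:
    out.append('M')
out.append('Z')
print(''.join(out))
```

Execution trace: 'N' (try body) → 'C' (except NameError) → 'Z' (after the try/except). Output: NCZ

Answer: NCZ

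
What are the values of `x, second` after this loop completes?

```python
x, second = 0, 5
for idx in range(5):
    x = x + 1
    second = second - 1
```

x goes 0→5, second goes 5→0
`x, second` takes the values: (0, 5) → (1, 5) → (1, 4) → (2, 4) → (2, 3) → (3, 3) → (3, 2) → (4, 2) → (4, 1) → (5, 1) → (5, 0)

Answer: 5, 0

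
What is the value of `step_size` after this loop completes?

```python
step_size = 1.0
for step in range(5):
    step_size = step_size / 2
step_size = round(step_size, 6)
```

Halving LR 5 times: 1 / 2^5
`step_size` takes the values: 1.0 → 0.5 → 0.25 → 0.125 → 0.0625 → 0.03125

Answer: 0.03125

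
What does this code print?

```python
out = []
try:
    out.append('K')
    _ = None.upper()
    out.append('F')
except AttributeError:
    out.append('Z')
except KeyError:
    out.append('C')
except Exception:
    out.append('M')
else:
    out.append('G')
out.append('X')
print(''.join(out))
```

Execution trace: 'K' (try body) → 'Z' (except AttributeError) → 'X' (after the try/except). Output: KZX

Answer: KZX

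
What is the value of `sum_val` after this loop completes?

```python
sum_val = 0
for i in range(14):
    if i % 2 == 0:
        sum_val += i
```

Sum of even numbers 0 to 13
`sum_val` takes the values: 0 → 2 → 6 → 12 → 20 → 30 → 42

Answer: 42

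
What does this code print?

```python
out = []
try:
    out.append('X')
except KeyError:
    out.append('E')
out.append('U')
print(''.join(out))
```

Execution trace: 'X' (try body, no exception) → 'U' (after the try/except). Output: XU

Answer: XU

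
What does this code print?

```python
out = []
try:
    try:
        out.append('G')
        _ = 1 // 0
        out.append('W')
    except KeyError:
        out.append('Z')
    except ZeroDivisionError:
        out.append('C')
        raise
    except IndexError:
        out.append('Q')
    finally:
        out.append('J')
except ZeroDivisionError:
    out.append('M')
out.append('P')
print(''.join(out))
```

Execution trace: 'G' (inner try body) → 'C' (inner except ZeroDivisionError) → 'J' (inner finally) → 'M' (outer except ZeroDivisionError) → 'P' (after the try/except). Output: GCJMP

Answer: GCJMP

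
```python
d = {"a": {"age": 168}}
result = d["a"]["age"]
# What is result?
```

Trace:
`d = {"a": {"age": 168}}` → d = {'a': {'age': 168}}
`result = d["a"]["age"]` → result = 168
So result = 168

Answer: 168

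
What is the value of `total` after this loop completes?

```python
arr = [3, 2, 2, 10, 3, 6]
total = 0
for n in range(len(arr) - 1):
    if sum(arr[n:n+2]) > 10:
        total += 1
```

Count windows with sum > 10
`total` takes the values: 0 → 1 → 2

Answer: 2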